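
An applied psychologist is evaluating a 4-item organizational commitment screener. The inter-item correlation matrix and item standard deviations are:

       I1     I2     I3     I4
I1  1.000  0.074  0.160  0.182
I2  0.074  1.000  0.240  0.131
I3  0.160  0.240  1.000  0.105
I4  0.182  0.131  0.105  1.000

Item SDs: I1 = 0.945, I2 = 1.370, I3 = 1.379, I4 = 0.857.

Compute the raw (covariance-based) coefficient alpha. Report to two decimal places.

Σσ²ᵢ = 0.945² + 1.370² + 1.379² + 0.857² = 5.4060
Covariances σ_ij = r_ij · s_i · s_j:
  σ(I1,I2) = 0.074 × 0.945 × 1.370 = 0.0958
  σ(I1,I3) = 0.160 × 0.945 × 1.379 = 0.2085
  σ(I1,I4) = 0.182 × 0.945 × 0.857 = 0.1474
  σ(I2,I3) = 0.240 × 1.370 × 1.379 = 0.4534
  σ(I2,I4) = 0.131 × 1.370 × 0.857 = 0.1538
  σ(I3,I4) = 0.105 × 1.379 × 0.857 = 0.1241
σ²_T = Σσ²ᵢ + 2·Σσ_ij = 5.4060 + 2 × 1.1830 = 7.7720
α = (4/3)·(1 − 5.4060/7.7720) = 0.41

coefficient alpha = 0.41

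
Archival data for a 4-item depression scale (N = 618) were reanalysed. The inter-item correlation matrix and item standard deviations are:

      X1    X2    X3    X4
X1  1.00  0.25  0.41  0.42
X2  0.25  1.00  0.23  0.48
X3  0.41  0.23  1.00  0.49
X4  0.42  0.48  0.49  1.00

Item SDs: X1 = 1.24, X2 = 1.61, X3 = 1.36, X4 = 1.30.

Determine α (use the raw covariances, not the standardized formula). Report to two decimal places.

α = 0.70

Σσ²ᵢ = 1.24² + 1.61² + 1.36² + 1.30² = 7.6693
Covariances σ_ij = r_ij · s_i · s_j:
  σ(X1,X2) = 0.25 × 1.24 × 1.61 = 0.4991
  σ(X1,X3) = 0.41 × 1.24 × 1.36 = 0.6914
  σ(X1,X4) = 0.42 × 1.24 × 1.30 = 0.6770
  σ(X2,X3) = 0.23 × 1.61 × 1.36 = 0.5036
  σ(X2,X4) = 0.48 × 1.61 × 1.30 = 1.0046
  σ(X3,X4) = 0.49 × 1.36 × 1.30 = 0.8663
σ²_T = Σσ²ᵢ + 2·Σσ_ij = 7.6693 + 2 × 4.2420 = 16.1533
α = (4/3)·(1 − 7.6693/16.1533) = 0.70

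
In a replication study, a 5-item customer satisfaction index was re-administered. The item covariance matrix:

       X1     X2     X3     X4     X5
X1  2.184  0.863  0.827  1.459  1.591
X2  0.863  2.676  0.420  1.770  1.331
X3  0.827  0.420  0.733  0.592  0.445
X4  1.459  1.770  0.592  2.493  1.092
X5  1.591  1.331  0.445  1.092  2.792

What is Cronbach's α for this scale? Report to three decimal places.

Σσ²ᵢ = 2.184 + 2.676 + 0.733 + 2.493 + 2.792 = 10.878
Σ_{i<j} σ_ij = 10.390
total variance = 10.878 + 2 × 10.390 = 31.658
α = (k/(k−1))·(1 − Σσ²ᵢ/total variance) = (5/4)·(1 − 10.878/31.658) = 0.820

α = 0.820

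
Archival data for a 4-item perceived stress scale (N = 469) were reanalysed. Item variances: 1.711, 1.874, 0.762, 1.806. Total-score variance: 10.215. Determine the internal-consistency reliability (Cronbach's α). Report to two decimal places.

α = 0.53

sum of item variances = 1.711 + 1.874 + 0.762 + 1.806 = 6.153
α = (k/(k−1))·(1 − sum of item variances/σ²_T) = (4/3)·(1 − 6.153/10.215) = 0.53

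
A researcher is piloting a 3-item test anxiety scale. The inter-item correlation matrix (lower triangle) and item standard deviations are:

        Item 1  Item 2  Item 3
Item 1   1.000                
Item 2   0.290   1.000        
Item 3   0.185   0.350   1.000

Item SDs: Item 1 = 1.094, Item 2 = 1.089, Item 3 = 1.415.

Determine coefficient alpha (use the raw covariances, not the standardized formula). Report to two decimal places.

α = 0.52

Σσ²ᵢ = 1.094² + 1.089² + 1.415² = 4.3850
Covariances σ_ij = r_ij · s_i · s_j:
  σ(Item 1,Item 2) = 0.290 × 1.094 × 1.089 = 0.3455
  σ(Item 1,Item 3) = 0.185 × 1.094 × 1.415 = 0.2864
  σ(Item 2,Item 3) = 0.350 × 1.089 × 1.415 = 0.5393
σ²_T = Σσ²ᵢ + 2·Σσ_ij = 4.3850 + 2 × 1.1712 = 6.7274
α = (3/2)·(1 − 4.3850/6.7274) = 0.52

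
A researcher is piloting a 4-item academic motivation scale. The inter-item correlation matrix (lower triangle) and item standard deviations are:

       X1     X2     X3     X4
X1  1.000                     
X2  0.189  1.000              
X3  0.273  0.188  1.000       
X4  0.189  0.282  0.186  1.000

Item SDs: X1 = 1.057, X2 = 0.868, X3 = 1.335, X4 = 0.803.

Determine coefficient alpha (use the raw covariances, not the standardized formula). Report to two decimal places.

Σσ²ᵢ = 1.057² + 0.868² + 1.335² + 0.803² = 4.2977
Covariances σ_ij = r_ij · s_i · s_j:
  σ(X1,X2) = 0.189 × 1.057 × 0.868 = 0.1734
  σ(X1,X3) = 0.273 × 1.057 × 1.335 = 0.3852
  σ(X1,X4) = 0.189 × 1.057 × 0.803 = 0.1604
  σ(X2,X3) = 0.188 × 0.868 × 1.335 = 0.2179
  σ(X2,X4) = 0.282 × 0.868 × 0.803 = 0.1966
  σ(X3,X4) = 0.186 × 1.335 × 0.803 = 0.1994
σ²_T = Σσ²ᵢ + 2·Σσ_ij = 4.2977 + 2 × 1.3329 = 6.9635
α = (4/3)·(1 − 4.2977/6.9635) = 0.51

α = 0.51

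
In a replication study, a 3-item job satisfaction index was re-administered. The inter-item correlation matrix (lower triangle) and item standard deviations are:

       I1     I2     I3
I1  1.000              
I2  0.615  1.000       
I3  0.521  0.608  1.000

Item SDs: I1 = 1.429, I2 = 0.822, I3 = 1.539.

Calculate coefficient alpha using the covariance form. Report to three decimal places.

Σσ²ᵢ = 1.429² + 0.822² + 1.539² = 5.0862
Covariances σ_ij = r_ij · s_i · s_j:
  σ(I1,I2) = 0.615 × 1.429 × 0.822 = 0.7224
  σ(I1,I3) = 0.521 × 1.429 × 1.539 = 1.1458
  σ(I2,I3) = 0.608 × 0.822 × 1.539 = 0.7692
σ²_T = Σσ²ᵢ + 2·Σσ_ij = 5.0862 + 2 × 2.6374 = 10.3610
α = (3/2)·(1 − 5.0862/10.3610) = 0.764

coefficient alpha = 0.764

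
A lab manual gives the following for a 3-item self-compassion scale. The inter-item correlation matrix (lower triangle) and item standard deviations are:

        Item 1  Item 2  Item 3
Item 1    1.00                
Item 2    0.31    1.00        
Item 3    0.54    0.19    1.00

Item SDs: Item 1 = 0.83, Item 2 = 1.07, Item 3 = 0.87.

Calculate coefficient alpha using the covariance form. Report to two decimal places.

Σσ²ᵢ = 0.83² + 1.07² + 0.87² = 2.5907
Covariances σ_ij = r_ij · s_i · s_j:
  σ(Item 1,Item 2) = 0.31 × 0.83 × 1.07 = 0.2753
  σ(Item 1,Item 3) = 0.54 × 0.83 × 0.87 = 0.3899
  σ(Item 2,Item 3) = 0.19 × 1.07 × 0.87 = 0.1769
σ²_T = Σσ²ᵢ + 2·Σσ_ij = 2.5907 + 2 × 0.8421 = 4.2749
α = (3/2)·(1 − 2.5907/4.2749) = 0.59

coefficient alpha = 0.59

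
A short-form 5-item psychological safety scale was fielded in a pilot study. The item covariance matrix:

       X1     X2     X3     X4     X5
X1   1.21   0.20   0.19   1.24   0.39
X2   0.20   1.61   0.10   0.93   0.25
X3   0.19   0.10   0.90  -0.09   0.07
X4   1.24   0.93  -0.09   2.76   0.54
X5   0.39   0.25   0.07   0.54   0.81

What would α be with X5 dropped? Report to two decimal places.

Remaining items: X1, X2, X3, X4 (k = 4).
Σσ²ᵢ = 1.21 + 1.61 + 0.90 + 2.76 = 6.48
σ²_total = 6.48 + 2 × 2.57 = 11.62
α (item deleted) = (4/3)·(1 − 6.48/11.62) = 0.59

α = 0.59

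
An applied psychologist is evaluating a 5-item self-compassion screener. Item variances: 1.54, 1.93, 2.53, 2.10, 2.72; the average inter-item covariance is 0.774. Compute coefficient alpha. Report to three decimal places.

Σσ²ᵢ = 1.54 + 1.93 + 2.53 + 2.10 + 2.72 = 10.82
Sum of the 10 distinct covariances = 10 × 0.774 = 7.740
total variance = Σσ²ᵢ + 2·Σcov = 10.82 + 2 × 7.740 = 26.300
α = (5/4)·(1 − 10.82/26.300) = 0.736

coefficient alpha = 0.736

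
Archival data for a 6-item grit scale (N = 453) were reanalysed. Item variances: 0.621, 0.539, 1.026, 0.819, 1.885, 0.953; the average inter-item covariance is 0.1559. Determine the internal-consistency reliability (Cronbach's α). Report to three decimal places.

α = 0.533

Σσ²ᵢ = 0.621 + 0.539 + 1.026 + 0.819 + 1.885 + 0.953 = 5.843
Sum of the 15 distinct covariances = 15 × 0.1559 = 2.3385
total variance = Σσ²ᵢ + 2·Σcov = 5.843 + 2 × 2.3385 = 10.5200
α = (6/5)·(1 − 5.843/10.5200) = 0.533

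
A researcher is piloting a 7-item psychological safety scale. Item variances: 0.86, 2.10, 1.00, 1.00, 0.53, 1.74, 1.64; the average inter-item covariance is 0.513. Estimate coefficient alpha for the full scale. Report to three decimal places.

sum of item variances = 0.86 + 2.10 + 1.00 + 1.00 + 0.53 + 1.74 + 1.64 = 8.87
Sum of the 21 distinct covariances = 21 × 0.513 = 10.773
σ²_total = sum of item variances + 2·Σcov = 8.87 + 2 × 10.773 = 30.416
α = (7/6)·(1 − 8.87/30.416) = 0.826

α = 0.826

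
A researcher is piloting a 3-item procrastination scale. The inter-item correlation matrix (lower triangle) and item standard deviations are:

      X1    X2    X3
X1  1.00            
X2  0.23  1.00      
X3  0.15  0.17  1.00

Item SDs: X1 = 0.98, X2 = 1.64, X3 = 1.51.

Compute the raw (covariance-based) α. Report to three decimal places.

Σσ²ᵢ = 0.98² + 1.64² + 1.51² = 5.9301
Covariances σ_ij = r_ij · s_i · s_j:
  σ(X1,X2) = 0.23 × 0.98 × 1.64 = 0.3697
  σ(X1,X3) = 0.15 × 0.98 × 1.51 = 0.2220
  σ(X2,X3) = 0.17 × 1.64 × 1.51 = 0.4210
σ²_T = Σσ²ᵢ + 2·Σσ_ij = 5.9301 + 2 × 1.0127 = 7.9555
α = (3/2)·(1 − 5.9301/7.9555) = 0.382

α = 0.382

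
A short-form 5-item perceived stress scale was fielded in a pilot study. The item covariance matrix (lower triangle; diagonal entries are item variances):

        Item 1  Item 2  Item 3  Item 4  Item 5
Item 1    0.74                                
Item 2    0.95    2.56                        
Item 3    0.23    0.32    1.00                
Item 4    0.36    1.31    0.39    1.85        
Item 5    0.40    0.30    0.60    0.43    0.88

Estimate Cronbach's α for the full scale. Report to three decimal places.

Cronbach's α = 0.751

sum of item variances = 0.74 + 2.56 + 1.00 + 1.85 + 0.88 = 7.03
Σ_{i<j} σ_ij = 5.29
σ²_total = 7.03 + 2 × 5.29 = 17.61
α = (k/(k−1))·(1 − sum of item variances/σ²_total) = (5/4)·(1 − 7.03/17.61) = 0.751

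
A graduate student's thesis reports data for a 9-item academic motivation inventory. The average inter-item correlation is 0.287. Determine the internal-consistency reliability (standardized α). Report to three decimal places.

standardized α = 0.784

Standardized α = k·r̄ / (1 + (k−1)·r̄) = 9 × 0.287 / (1 + 8 × 0.287)
  = 2.5830 / 3.2960 = 0.784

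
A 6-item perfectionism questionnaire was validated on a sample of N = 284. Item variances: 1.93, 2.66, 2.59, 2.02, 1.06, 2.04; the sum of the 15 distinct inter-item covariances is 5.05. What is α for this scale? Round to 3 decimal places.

α = 0.541

Σσ²ᵢ = 1.93 + 2.66 + 2.59 + 2.02 + 1.06 + 2.04 = 12.30
Sum of distinct covariances = 5.05
σ²_T = Σσ²ᵢ + 2·Σcov = 12.30 + 2 × 5.05 = 22.40
α = (6/5)·(1 − 12.30/22.40) = 0.541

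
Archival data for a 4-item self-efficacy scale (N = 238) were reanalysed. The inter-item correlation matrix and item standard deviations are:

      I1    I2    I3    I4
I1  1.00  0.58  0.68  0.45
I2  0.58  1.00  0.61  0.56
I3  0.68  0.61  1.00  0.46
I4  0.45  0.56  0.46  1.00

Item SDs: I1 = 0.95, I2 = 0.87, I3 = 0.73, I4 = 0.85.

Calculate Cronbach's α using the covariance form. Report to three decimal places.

Cronbach's α = 0.830

Σσ²ᵢ = 0.95² + 0.87² + 0.73² + 0.85² = 2.9148
Covariances σ_ij = r_ij · s_i · s_j:
  σ(I1,I2) = 0.58 × 0.95 × 0.87 = 0.4794
  σ(I1,I3) = 0.68 × 0.95 × 0.73 = 0.4716
  σ(I1,I4) = 0.45 × 0.95 × 0.85 = 0.3634
  σ(I2,I3) = 0.61 × 0.87 × 0.73 = 0.3874
  σ(I2,I4) = 0.56 × 0.87 × 0.85 = 0.4141
  σ(I3,I4) = 0.46 × 0.73 × 0.85 = 0.2854
σ²_T = Σσ²ᵢ + 2·Σσ_ij = 2.9148 + 2 × 2.4013 = 7.7174
α = (4/3)·(1 − 2.9148/7.7174) = 0.830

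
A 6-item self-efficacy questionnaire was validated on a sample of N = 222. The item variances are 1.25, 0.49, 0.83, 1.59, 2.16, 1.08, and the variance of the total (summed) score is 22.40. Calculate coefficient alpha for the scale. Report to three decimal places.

coefficient alpha = 0.804

sum of item variances = 1.25 + 0.49 + 0.83 + 1.59 + 2.16 + 1.08 = 7.40
α = (k/(k−1))·(1 − sum of item variances/σ²_T) = (6/5)·(1 − 7.40/22.40) = 0.804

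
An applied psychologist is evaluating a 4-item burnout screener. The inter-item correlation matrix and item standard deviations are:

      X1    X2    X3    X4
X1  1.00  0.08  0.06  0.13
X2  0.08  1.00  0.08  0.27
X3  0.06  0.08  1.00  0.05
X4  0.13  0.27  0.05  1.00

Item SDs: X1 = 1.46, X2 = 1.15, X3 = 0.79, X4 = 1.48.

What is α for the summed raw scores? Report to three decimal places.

α = 0.341

Σσ²ᵢ = 1.46² + 1.15² + 0.79² + 1.48² = 6.2686
Covariances σ_ij = r_ij · s_i · s_j:
  σ(X1,X2) = 0.08 × 1.46 × 1.15 = 0.1343
  σ(X1,X3) = 0.06 × 1.46 × 0.79 = 0.0692
  σ(X1,X4) = 0.13 × 1.46 × 1.48 = 0.2809
  σ(X2,X3) = 0.08 × 1.15 × 0.79 = 0.0727
  σ(X2,X4) = 0.27 × 1.15 × 1.48 = 0.4595
  σ(X3,X4) = 0.05 × 0.79 × 1.48 = 0.0585
σ²_T = Σσ²ᵢ + 2·Σσ_ij = 6.2686 + 2 × 1.0751 = 8.4188
α = (4/3)·(1 − 6.2686/8.4188) = 0.341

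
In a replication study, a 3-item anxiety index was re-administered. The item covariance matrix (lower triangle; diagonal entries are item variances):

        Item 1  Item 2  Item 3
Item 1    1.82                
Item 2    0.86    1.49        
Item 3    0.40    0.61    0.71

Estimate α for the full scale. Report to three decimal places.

α = 0.723

ΣVar(i) = 1.82 + 1.49 + 0.71 = 4.02
Sum of the distinct covariances = 1.87
σ²_total = 4.02 + 2 × 1.87 = 7.76
α = (k/(k−1))·(1 − ΣVar(i)/σ²_total) = (3/2)·(1 − 4.02/7.76) = 0.723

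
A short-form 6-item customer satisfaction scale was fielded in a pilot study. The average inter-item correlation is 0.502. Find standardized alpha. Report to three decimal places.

α = 0.858

Standardized α = k·r̄ / (1 + (k−1)·r̄) = 6 × 0.502 / (1 + 5 × 0.502)
  = 3.0120 / 3.5100 = 0.858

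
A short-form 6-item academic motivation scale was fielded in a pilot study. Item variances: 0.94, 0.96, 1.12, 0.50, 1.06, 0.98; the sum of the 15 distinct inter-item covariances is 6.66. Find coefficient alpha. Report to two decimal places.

ΣVar(i) = 0.94 + 0.96 + 1.12 + 0.50 + 1.06 + 0.98 = 5.56
Sum of distinct covariances = 6.66
Var(T) = ΣVar(i) + 2·Σcov = 5.56 + 2 × 6.66 = 18.88
α = (6/5)·(1 − 5.56/18.88) = 0.85

coefficient alpha = 0.85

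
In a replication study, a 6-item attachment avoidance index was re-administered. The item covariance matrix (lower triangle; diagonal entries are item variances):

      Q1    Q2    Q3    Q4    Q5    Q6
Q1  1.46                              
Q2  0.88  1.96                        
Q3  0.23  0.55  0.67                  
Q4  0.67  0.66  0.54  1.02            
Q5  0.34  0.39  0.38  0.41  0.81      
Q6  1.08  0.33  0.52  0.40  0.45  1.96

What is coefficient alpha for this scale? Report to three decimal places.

α = 0.798

ΣVar(i) = 1.46 + 1.96 + 0.67 + 1.02 + 0.81 + 1.96 = 7.88
Sum of off-diagonal covariances = 7.83
σ²_T = 7.88 + 2 × 7.83 = 23.54
α = (k/(k−1))·(1 − ΣVar(i)/σ²_T) = (6/5)·(1 − 7.88/23.54) = 0.798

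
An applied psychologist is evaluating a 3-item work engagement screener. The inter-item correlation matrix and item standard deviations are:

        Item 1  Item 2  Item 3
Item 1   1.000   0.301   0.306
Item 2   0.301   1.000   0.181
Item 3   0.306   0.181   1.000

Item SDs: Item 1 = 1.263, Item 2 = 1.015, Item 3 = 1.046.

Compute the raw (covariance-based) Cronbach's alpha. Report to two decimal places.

Cronbach's alpha = 0.52

Σσ²ᵢ = 1.263² + 1.015² + 1.046² = 3.7195
Covariances σ_ij = r_ij · s_i · s_j:
  σ(Item 1,Item 2) = 0.301 × 1.263 × 1.015 = 0.3859
  σ(Item 1,Item 3) = 0.306 × 1.263 × 1.046 = 0.4043
  σ(Item 2,Item 3) = 0.181 × 1.015 × 1.046 = 0.1922
σ²_T = Σσ²ᵢ + 2·Σσ_ij = 3.7195 + 2 × 0.9824 = 5.6843
α = (3/2)·(1 − 3.7195/5.6843) = 0.52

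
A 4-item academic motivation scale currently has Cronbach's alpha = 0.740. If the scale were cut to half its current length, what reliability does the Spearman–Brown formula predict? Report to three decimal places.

Length factor m = 1/2
α' = m·α / (1 − (1−m)·α)
   = 1/2 × 0.740 / (1 − (1 − 1/2) × 0.740)
   = 0.3700 / 0.6300 = 0.587

predicted reliability = 0.587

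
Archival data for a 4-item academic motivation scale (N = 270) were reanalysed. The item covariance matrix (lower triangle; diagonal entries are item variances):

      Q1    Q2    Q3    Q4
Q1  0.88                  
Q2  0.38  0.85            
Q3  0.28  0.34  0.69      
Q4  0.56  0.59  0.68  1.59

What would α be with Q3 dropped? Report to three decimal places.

α = 0.719

Remaining items: Q1, Q2, Q4 (k = 3).
sum of item variances = 0.88 + 0.85 + 1.59 = 3.32
Var(T) = 3.32 + 2 × 1.53 = 6.38
α (item deleted) = (3/2)·(1 − 3.32/6.38) = 0.719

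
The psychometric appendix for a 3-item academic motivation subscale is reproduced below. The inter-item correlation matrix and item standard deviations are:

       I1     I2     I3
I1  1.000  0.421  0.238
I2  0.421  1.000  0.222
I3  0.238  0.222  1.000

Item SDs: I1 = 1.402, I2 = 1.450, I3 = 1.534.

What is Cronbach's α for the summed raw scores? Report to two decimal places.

Σσ²ᵢ = 1.402² + 1.450² + 1.534² = 6.4213
Covariances σ_ij = r_ij · s_i · s_j:
  σ(I1,I2) = 0.421 × 1.402 × 1.450 = 0.8559
  σ(I1,I3) = 0.238 × 1.402 × 1.534 = 0.5119
  σ(I2,I3) = 0.222 × 1.450 × 1.534 = 0.4938
σ²_T = Σσ²ᵢ + 2·Σσ_ij = 6.4213 + 2 × 1.8616 = 10.1445
α = (3/2)·(1 − 6.4213/10.1445) = 0.55

Cronbach's α = 0.55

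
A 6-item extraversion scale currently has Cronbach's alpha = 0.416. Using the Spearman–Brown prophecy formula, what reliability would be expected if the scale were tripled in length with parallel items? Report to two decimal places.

predicted reliability = 0.68

Length factor m = 3
α' = m·α / (1 + (m−1)·α)
   = 3 × 0.416 / (1 + (3 − 1) × 0.416)
   = 1.2480 / 1.8320 = 0.68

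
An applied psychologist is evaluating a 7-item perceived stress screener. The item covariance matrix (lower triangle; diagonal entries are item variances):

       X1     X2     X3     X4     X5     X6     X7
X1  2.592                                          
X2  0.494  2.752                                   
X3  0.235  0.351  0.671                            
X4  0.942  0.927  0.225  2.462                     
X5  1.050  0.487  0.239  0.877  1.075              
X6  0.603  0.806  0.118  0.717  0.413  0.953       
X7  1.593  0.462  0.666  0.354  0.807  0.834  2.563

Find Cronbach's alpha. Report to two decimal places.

α = 0.78

Σσ²ᵢ = 2.592 + 2.752 + 0.671 + 2.462 + 1.075 + 0.953 + 2.563 = 13.068
Σ_{i<j} σ_ij = 13.200
total variance = 13.068 + 2 × 13.200 = 39.468
α = (k/(k−1))·(1 − Σσ²ᵢ/total variance) = (7/6)·(1 − 13.068/39.468) = 0.78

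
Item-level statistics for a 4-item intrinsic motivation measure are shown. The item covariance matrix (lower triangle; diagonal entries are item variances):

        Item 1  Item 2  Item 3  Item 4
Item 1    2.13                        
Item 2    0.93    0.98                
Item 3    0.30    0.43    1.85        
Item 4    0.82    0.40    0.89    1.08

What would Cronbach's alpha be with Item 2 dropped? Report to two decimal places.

Cronbach's alpha = 0.66

Remaining items: Item 1, Item 3, Item 4 (k = 3).
ΣVar(i) = 2.13 + 1.85 + 1.08 = 5.06
σ²_T = 5.06 + 2 × 2.01 = 9.08
α (item deleted) = (3/2)·(1 − 5.06/9.08) = 0.66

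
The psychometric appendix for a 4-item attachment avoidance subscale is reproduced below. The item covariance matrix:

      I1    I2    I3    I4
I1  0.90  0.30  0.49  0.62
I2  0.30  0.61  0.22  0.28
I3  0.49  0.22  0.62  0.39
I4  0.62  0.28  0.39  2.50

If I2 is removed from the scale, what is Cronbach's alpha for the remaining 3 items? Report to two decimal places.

Remaining items: I1, I3, I4 (k = 3).
Σσ²ᵢ = 0.90 + 0.62 + 2.50 = 4.02
Var(T) = 4.02 + 2 × 1.50 = 7.02
α (item deleted) = (3/2)·(1 − 4.02/7.02) = 0.64

α = 0.64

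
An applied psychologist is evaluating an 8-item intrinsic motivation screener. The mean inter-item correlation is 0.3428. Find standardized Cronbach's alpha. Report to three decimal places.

Standardized α = k·r̄ / (1 + (k−1)·r̄) = 8 × 0.3428 / (1 + 7 × 0.3428)
  = 2.7424 / 3.3996 = 0.807

α = 0.807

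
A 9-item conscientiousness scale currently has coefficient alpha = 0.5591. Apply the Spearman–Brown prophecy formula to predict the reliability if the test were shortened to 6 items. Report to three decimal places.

Length factor m = 6/9 = 0.6667
α' = m·α / (1 − (1−m)·α)
   = 6/9 × 0.5591 / (1 − (1 − 6/9) × 0.5591)
   = 0.3727 / 0.8136 = 0.458

predicted reliability = 0.458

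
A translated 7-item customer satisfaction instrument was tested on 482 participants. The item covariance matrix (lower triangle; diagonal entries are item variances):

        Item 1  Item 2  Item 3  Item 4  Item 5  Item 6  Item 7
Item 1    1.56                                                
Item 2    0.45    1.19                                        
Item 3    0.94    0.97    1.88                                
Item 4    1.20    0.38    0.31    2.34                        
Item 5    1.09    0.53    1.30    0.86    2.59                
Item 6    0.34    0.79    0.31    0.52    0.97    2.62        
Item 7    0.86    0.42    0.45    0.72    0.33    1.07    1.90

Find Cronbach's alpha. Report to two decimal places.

Cronbach's alpha = 0.79

ΣVar(i) = 1.56 + 1.19 + 1.88 + 2.34 + 2.59 + 2.62 + 1.90 = 14.08
Sum of the distinct covariances = 14.81
σ²_T = 14.08 + 2 × 14.81 = 43.70
α = (k/(k−1))·(1 − ΣVar(i)/σ²_T) = (7/6)·(1 − 14.08/43.70) = 0.79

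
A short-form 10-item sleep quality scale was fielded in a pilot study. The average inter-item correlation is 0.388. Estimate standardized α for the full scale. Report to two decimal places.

α = 0.86

Standardized α = k·r̄ / (1 + (k−1)·r̄) = 10 × 0.388 / (1 + 9 × 0.388)
  = 3.8800 / 4.4920 = 0.86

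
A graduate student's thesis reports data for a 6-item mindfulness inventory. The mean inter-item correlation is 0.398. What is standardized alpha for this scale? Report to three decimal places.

standardized alpha = 0.799

Standardized α = k·r̄ / (1 + (k−1)·r̄) = 6 × 0.398 / (1 + 5 × 0.398)
  = 2.3880 / 2.9900 = 0.799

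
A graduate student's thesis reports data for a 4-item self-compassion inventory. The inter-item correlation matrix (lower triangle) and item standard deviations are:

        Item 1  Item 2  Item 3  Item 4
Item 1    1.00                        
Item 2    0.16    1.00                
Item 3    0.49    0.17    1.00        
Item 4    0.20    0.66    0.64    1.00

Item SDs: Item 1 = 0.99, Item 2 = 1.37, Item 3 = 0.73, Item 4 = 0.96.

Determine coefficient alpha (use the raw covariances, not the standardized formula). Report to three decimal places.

α = 0.681

Σσ²ᵢ = 0.99² + 1.37² + 0.73² + 0.96² = 4.3115
Covariances σ_ij = r_ij · s_i · s_j:
  σ(Item 1,Item 2) = 0.16 × 0.99 × 1.37 = 0.2170
  σ(Item 1,Item 3) = 0.49 × 0.99 × 0.73 = 0.3541
  σ(Item 1,Item 4) = 0.20 × 0.99 × 0.96 = 0.1901
  σ(Item 2,Item 3) = 0.17 × 1.37 × 0.73 = 0.1700
  σ(Item 2,Item 4) = 0.66 × 1.37 × 0.96 = 0.8680
  σ(Item 3,Item 4) = 0.64 × 0.73 × 0.96 = 0.4485
σ²_T = Σσ²ᵢ + 2·Σσ_ij = 4.3115 + 2 × 2.2477 = 8.8069
α = (4/3)·(1 − 4.3115/8.8069) = 0.681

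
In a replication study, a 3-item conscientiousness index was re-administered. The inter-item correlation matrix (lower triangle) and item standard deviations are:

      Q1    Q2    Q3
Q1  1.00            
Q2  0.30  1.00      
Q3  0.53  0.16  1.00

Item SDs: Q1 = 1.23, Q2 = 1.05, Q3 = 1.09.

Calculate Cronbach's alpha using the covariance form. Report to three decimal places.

Σσ²ᵢ = 1.23² + 1.05² + 1.09² = 3.8035
Covariances σ_ij = r_ij · s_i · s_j:
  σ(Q1,Q2) = 0.30 × 1.23 × 1.05 = 0.3875
  σ(Q1,Q3) = 0.53 × 1.23 × 1.09 = 0.7106
  σ(Q2,Q3) = 0.16 × 1.05 × 1.09 = 0.1831
σ²_T = Σσ²ᵢ + 2·Σσ_ij = 3.8035 + 2 × 1.2812 = 6.3659
α = (3/2)·(1 − 3.8035/6.3659) = 0.604

Cronbach's alpha = 0.604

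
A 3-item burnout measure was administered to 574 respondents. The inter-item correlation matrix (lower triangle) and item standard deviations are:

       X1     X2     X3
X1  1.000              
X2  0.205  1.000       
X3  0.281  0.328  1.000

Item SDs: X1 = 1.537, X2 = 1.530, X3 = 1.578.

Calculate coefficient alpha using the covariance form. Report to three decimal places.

Σσ²ᵢ = 1.537² + 1.530² + 1.578² = 7.1934
Covariances σ_ij = r_ij · s_i · s_j:
  σ(X1,X2) = 0.205 × 1.537 × 1.530 = 0.4821
  σ(X1,X3) = 0.281 × 1.537 × 1.578 = 0.6815
  σ(X2,X3) = 0.328 × 1.530 × 1.578 = 0.7919
σ²_T = Σσ²ᵢ + 2·Σσ_ij = 7.1934 + 2 × 1.9555 = 11.1044
α = (3/2)·(1 − 7.1934/11.1044) = 0.528

α = 0.528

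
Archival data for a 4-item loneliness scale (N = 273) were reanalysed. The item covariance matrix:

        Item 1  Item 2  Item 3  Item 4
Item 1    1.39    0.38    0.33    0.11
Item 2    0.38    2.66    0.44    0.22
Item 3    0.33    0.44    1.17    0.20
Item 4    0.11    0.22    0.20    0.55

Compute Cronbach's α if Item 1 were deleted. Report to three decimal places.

α = 0.423

Remaining items: Item 2, Item 3, Item 4 (k = 3).
ΣVar(i) = 2.66 + 1.17 + 0.55 = 4.38
σ²_total = 4.38 + 2 × 0.86 = 6.10
α (item deleted) = (3/2)·(1 − 4.38/6.10) = 0.423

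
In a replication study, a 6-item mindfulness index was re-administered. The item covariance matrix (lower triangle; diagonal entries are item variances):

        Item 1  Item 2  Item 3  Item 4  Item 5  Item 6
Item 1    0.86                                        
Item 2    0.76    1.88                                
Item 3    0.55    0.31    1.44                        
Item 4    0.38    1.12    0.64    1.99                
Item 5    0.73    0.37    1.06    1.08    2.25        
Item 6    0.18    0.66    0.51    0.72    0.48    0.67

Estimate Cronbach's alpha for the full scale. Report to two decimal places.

α = 0.81

Σσ²ᵢ = 0.86 + 1.88 + 1.44 + 1.99 + 2.25 + 0.67 = 9.09
Sum of off-diagonal covariances = 9.55
σ²_T = 9.09 + 2 × 9.55 = 28.19
α = (k/(k−1))·(1 − Σσ²ᵢ/σ²_T) = (6/5)·(1 − 9.09/28.19) = 0.81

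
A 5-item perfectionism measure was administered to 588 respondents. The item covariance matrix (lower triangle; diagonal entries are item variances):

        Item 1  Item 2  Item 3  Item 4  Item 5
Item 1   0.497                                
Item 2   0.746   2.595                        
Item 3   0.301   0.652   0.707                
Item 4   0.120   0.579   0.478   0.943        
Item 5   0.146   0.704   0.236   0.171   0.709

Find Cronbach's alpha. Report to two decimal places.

Σσ²ᵢ = 0.497 + 2.595 + 0.707 + 0.943 + 0.709 = 5.451
Sum of the distinct covariances = 4.133
σ²_total = 5.451 + 2 × 4.133 = 13.717
α = (k/(k−1))·(1 − Σσ²ᵢ/σ²_total) = (5/4)·(1 − 5.451/13.717) = 0.75

Cronbach's alpha = 0.75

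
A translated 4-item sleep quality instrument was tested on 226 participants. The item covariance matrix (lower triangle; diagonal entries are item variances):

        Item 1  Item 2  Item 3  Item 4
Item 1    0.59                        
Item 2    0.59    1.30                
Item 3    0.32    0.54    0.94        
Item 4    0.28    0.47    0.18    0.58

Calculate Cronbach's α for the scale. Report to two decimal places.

Σσ²ᵢ = 0.59 + 1.30 + 0.94 + 0.58 = 3.41
Σ_{i<j} σ_ij = 2.38
σ²_total = 3.41 + 2 × 2.38 = 8.17
α = (k/(k−1))·(1 − Σσ²ᵢ/σ²_total) = (4/3)·(1 − 3.41/8.17) = 0.78

α = 0.78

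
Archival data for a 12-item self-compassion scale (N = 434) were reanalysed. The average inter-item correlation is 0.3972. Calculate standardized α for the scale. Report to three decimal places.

standardized α = 0.888

Standardized α = k·r̄ / (1 + (k−1)·r̄) = 12 × 0.3972 / (1 + 11 × 0.3972)
  = 4.7664 / 5.3692 = 0.888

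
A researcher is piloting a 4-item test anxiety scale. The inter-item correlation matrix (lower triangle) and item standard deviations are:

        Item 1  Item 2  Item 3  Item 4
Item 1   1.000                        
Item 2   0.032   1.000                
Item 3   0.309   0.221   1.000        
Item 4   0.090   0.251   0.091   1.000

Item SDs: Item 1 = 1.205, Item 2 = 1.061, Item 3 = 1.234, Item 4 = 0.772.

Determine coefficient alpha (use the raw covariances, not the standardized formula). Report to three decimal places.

Σσ²ᵢ = 1.205² + 1.061² + 1.234² + 0.772² = 4.6965
Covariances σ_ij = r_ij · s_i · s_j:
  σ(Item 1,Item 2) = 0.032 × 1.205 × 1.061 = 0.0409
  σ(Item 1,Item 3) = 0.309 × 1.205 × 1.234 = 0.4595
  σ(Item 1,Item 4) = 0.090 × 1.205 × 0.772 = 0.0837
  σ(Item 2,Item 3) = 0.221 × 1.061 × 1.234 = 0.2893
  σ(Item 2,Item 4) = 0.251 × 1.061 × 0.772 = 0.2056
  σ(Item 3,Item 4) = 0.091 × 1.234 × 0.772 = 0.0867
σ²_T = Σσ²ᵢ + 2·Σσ_ij = 4.6965 + 2 × 1.1657 = 7.0279
α = (4/3)·(1 − 4.6965/7.0279) = 0.442

α = 0.442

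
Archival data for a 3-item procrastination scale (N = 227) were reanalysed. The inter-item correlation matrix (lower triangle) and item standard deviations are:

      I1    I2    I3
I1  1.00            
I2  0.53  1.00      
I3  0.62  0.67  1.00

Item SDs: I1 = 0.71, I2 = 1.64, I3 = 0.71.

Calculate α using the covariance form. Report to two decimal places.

Σσ²ᵢ = 0.71² + 1.64² + 0.71² = 3.6978
Covariances σ_ij = r_ij · s_i · s_j:
  σ(I1,I2) = 0.53 × 0.71 × 1.64 = 0.6171
  σ(I1,I3) = 0.62 × 0.71 × 0.71 = 0.3125
  σ(I2,I3) = 0.67 × 1.64 × 0.71 = 0.7801
σ²_T = Σσ²ᵢ + 2·Σσ_ij = 3.6978 + 2 × 1.7097 = 7.1172
α = (3/2)·(1 − 3.6978/7.1172) = 0.72

α = 0.72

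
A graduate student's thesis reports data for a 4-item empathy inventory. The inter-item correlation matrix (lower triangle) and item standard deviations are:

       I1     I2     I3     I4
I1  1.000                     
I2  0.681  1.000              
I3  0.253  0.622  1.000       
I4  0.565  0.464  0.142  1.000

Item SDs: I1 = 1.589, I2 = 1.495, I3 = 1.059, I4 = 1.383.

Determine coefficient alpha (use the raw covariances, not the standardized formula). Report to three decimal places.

coefficient alpha = 0.777

Σσ²ᵢ = 1.589² + 1.495² + 1.059² + 1.383² = 7.7941
Covariances σ_ij = r_ij · s_i · s_j:
  σ(I1,I2) = 0.681 × 1.589 × 1.495 = 1.6178
  σ(I1,I3) = 0.253 × 1.589 × 1.059 = 0.4257
  σ(I1,I4) = 0.565 × 1.589 × 1.383 = 1.2416
  σ(I2,I3) = 0.622 × 1.495 × 1.059 = 0.9848
  σ(I2,I4) = 0.464 × 1.495 × 1.383 = 0.9594
  σ(I3,I4) = 0.142 × 1.059 × 1.383 = 0.2080
σ²_T = Σσ²ᵢ + 2·Σσ_ij = 7.7941 + 2 × 5.4373 = 18.6687
α = (4/3)·(1 − 7.7941/18.6687) = 0.777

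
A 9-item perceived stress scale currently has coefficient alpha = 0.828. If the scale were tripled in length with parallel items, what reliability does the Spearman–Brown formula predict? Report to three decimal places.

predicted reliability = 0.935

Length factor m = 3
α' = m·α / (1 + (m−1)·α)
   = 3 × 0.828 / (1 + (3 − 1) × 0.828)
   = 2.4840 / 2.6560 = 0.935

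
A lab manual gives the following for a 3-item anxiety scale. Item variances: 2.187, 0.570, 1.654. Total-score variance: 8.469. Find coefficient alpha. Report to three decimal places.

α = 0.719

Σσᵢ² = 2.187 + 0.570 + 1.654 = 4.411
α = (k/(k−1))·(1 − Σσᵢ²/Var(T)) = (3/2)·(1 − 4.411/8.469) = 0.719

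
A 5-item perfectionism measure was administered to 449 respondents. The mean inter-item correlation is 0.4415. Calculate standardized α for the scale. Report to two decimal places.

Standardized α = k·r̄ / (1 + (k−1)·r̄) = 5 × 0.4415 / (1 + 4 × 0.4415)
  = 2.2075 / 2.7660 = 0.80

standardized α = 0.80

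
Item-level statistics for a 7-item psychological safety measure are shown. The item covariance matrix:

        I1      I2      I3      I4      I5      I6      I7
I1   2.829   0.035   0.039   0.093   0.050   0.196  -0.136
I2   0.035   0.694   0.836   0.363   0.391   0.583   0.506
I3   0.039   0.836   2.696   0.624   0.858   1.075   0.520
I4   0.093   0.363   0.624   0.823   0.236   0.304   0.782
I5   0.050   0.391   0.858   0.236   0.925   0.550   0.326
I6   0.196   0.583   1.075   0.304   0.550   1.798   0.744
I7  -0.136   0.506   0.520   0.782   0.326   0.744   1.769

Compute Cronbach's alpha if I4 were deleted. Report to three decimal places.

Cronbach's alpha = 0.661

Remaining items: I1, I2, I3, I5, I6, I7 (k = 6).
Σσ²ᵢ = 2.829 + 0.694 + 2.696 + 0.925 + 1.798 + 1.769 = 10.711
total variance = 10.711 + 2 × 6.573 = 23.857
α (item deleted) = (6/5)·(1 − 10.711/23.857) = 0.661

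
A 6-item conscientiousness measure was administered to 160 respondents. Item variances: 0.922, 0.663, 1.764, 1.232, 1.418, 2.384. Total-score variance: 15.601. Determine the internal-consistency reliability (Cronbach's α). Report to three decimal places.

sum of item variances = 0.922 + 0.663 + 1.764 + 1.232 + 1.418 + 2.384 = 8.383
α = (k/(k−1))·(1 − sum of item variances/σ²_T) = (6/5)·(1 − 8.383/15.601) = 0.555

α = 0.555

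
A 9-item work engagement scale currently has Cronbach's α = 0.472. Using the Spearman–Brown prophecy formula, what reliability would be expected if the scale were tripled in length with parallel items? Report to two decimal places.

Length factor m = 3
α' = m·α / (1 + (m−1)·α)
   = 3 × 0.472 / (1 + (3 − 1) × 0.472)
   = 1.4160 / 1.9440 = 0.73

predicted reliability = 0.73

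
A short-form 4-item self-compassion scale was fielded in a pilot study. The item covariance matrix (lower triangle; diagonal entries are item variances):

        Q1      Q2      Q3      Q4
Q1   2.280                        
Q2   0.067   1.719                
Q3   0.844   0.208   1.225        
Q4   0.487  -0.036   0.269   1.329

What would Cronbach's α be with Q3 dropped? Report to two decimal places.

α = 0.24

Remaining items: Q1, Q2, Q4 (k = 3).
ΣVar(i) = 2.280 + 1.719 + 1.329 = 5.328
Var(T) = 5.328 + 2 × 0.518 = 6.364
α (item deleted) = (3/2)·(1 − 5.328/6.364) = 0.24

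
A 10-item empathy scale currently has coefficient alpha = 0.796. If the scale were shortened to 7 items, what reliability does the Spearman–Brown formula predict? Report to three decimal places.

Length factor m = 7/10 = 0.7000
α' = m·α / (1 − (1−m)·α)
   = 7/10 × 0.796 / (1 − (1 − 7/10) × 0.796)
   = 0.5572 / 0.7612 = 0.732

predicted reliability = 0.732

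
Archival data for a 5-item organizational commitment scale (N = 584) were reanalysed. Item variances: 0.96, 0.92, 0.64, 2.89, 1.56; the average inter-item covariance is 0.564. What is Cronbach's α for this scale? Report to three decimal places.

Σσ²ᵢ = 0.96 + 0.92 + 0.64 + 2.89 + 1.56 = 6.97
Sum of the 10 distinct covariances = 10 × 0.564 = 5.640
σ²_T = Σσ²ᵢ + 2·Σcov = 6.97 + 2 × 5.640 = 18.250
α = (5/4)·(1 − 6.97/18.250) = 0.773

Cronbach's α = 0.773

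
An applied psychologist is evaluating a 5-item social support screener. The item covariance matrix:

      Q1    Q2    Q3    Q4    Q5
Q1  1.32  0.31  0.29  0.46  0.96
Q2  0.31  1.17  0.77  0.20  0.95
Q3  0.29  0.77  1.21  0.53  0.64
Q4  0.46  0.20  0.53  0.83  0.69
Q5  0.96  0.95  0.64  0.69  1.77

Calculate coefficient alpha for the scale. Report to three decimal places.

sum of item variances = 1.32 + 1.17 + 1.21 + 0.83 + 1.77 = 6.30
Sum of the distinct covariances = 5.80
Var(T) = 6.30 + 2 × 5.80 = 17.90
α = (k/(k−1))·(1 − sum of item variances/Var(T)) = (5/4)·(1 − 6.30/17.90) = 0.810

α = 0.810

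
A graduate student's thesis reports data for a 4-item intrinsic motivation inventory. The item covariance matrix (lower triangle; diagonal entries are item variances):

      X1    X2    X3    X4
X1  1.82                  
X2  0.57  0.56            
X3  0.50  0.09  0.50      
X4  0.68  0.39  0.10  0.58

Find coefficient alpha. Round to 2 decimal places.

α = 0.77

sum of item variances = 1.82 + 0.56 + 0.50 + 0.58 = 3.46
Sum of off-diagonal covariances = 2.33
total variance = 3.46 + 2 × 2.33 = 8.12
α = (k/(k−1))·(1 − sum of item variances/total variance) = (4/3)·(1 − 3.46/8.12) = 0.77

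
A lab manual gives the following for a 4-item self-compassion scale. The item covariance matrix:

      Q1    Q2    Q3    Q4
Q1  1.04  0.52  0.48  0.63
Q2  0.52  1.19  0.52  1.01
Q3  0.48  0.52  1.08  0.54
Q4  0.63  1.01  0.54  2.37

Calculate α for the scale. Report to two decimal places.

Σσ²ᵢ = 1.04 + 1.19 + 1.08 + 2.37 = 5.68
Σ_{i<j} σ_ij = 3.70
Var(T) = 5.68 + 2 × 3.70 = 13.08
α = (k/(k−1))·(1 − Σσ²ᵢ/Var(T)) = (4/3)·(1 − 5.68/13.08) = 0.75

α = 0.75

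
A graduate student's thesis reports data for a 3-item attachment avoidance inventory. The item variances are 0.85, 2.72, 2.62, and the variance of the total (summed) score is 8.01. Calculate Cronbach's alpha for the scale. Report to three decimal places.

α = 0.341

Σσᵢ² = 0.85 + 2.72 + 2.62 = 6.19
α = (k/(k−1))·(1 − Σσᵢ²/total variance) = (3/2)·(1 − 6.19/8.01) = 0.341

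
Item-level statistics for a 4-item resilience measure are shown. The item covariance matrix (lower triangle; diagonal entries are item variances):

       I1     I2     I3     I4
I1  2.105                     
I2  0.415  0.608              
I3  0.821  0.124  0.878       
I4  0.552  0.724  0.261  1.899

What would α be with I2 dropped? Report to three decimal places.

α = 0.601

Remaining items: I1, I3, I4 (k = 3).
Σσ²ᵢ = 2.105 + 0.878 + 1.899 = 4.882
total variance = 4.882 + 2 × 1.634 = 8.150
α (item deleted) = (3/2)·(1 − 4.882/8.150) = 0.601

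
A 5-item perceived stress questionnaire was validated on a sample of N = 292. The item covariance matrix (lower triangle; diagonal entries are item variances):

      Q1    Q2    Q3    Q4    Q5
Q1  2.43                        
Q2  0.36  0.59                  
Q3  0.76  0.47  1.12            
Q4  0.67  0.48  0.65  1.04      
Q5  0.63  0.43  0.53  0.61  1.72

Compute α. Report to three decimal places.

α = 0.773

Σσ²ᵢ = 2.43 + 0.59 + 1.12 + 1.04 + 1.72 = 6.90
Sum of the distinct covariances = 5.59
Var(T) = 6.90 + 2 × 5.59 = 18.08
α = (k/(k−1))·(1 − Σσ²ᵢ/Var(T)) = (5/4)·(1 − 6.90/18.08) = 0.773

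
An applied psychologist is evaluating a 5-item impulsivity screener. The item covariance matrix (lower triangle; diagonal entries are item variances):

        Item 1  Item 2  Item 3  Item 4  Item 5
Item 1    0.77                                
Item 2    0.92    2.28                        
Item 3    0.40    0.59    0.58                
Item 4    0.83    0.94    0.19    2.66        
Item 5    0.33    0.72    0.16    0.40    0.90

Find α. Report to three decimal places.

Σσ²ᵢ = 0.77 + 2.28 + 0.58 + 2.66 + 0.90 = 7.19
Sum of off-diagonal covariances = 5.48
σ²_T = 7.19 + 2 × 5.48 = 18.15
α = (k/(k−1))·(1 − Σσ²ᵢ/σ²_T) = (5/4)·(1 − 7.19/18.15) = 0.755

α = 0.755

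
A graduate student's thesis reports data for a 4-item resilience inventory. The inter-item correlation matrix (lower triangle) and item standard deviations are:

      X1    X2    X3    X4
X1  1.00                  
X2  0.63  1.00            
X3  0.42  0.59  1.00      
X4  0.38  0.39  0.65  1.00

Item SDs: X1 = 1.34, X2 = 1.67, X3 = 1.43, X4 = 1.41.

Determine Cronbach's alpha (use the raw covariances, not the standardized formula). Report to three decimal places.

α = 0.805

Σσ²ᵢ = 1.34² + 1.67² + 1.43² + 1.41² = 8.6175
Covariances σ_ij = r_ij · s_i · s_j:
  σ(X1,X2) = 0.63 × 1.34 × 1.67 = 1.4098
  σ(X1,X3) = 0.42 × 1.34 × 1.43 = 0.8048
  σ(X1,X4) = 0.38 × 1.34 × 1.41 = 0.7180
  σ(X2,X3) = 0.59 × 1.67 × 1.43 = 1.4090
  σ(X2,X4) = 0.39 × 1.67 × 1.41 = 0.9183
  σ(X3,X4) = 0.65 × 1.43 × 1.41 = 1.3106
σ²_T = Σσ²ᵢ + 2·Σσ_ij = 8.6175 + 2 × 6.5705 = 21.7585
α = (4/3)·(1 − 8.6175/21.7585) = 0.805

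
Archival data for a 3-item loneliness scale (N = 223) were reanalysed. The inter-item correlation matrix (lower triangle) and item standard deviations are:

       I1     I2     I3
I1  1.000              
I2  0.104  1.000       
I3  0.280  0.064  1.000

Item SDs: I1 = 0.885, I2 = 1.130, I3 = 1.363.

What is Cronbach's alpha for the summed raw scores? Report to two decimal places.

Σσ²ᵢ = 0.885² + 1.130² + 1.363² = 3.9179
Covariances σ_ij = r_ij · s_i · s_j:
  σ(I1,I2) = 0.104 × 0.885 × 1.130 = 0.1040
  σ(I1,I3) = 0.280 × 0.885 × 1.363 = 0.3378
  σ(I2,I3) = 0.064 × 1.130 × 1.363 = 0.0986
σ²_T = Σσ²ᵢ + 2·Σσ_ij = 3.9179 + 2 × 0.5404 = 4.9987
α = (3/2)·(1 − 3.9179/4.9987) = 0.32

Cronbach's alpha = 0.32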